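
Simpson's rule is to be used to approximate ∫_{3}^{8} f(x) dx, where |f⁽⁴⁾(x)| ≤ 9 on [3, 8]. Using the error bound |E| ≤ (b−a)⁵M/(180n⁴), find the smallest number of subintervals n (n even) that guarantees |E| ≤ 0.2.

6

Need 28125/(180n⁴) ≤ 0.2.
n⁴ ≥ 28125/(180·0.2) = 781.25 ⇒ n ≥ 5.2869, so the smallest even n is 6. (n must be even for Simpson's rule.)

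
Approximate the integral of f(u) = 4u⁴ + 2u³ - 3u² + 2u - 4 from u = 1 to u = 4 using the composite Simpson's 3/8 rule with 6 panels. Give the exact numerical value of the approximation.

h = (4 − 1)/6 = 0.5.
Nodes u₀,…,u₆ = 1, 1.5, 2, 2.5, 3, 3.5, 4.
f(u) = 4u⁴ + 2u³ - 3u² + 2u - 4: f₀=1, f₁=19.25, f₂=68, f₃=169.75, f₄=353, f₅=652.25, f₆=1108.
(3h/8)·[f₀ + 3f₁ + 3f₂ + 2f₃ + 3f₄ + 3f₅ + f₆] = 0.1875·(4726) = 886.125.

886.125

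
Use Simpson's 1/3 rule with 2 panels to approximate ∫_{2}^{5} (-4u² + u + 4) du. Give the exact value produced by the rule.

-133.5

h = (5 − 2)/2 = 1.5.
Nodes u₀,…,u₂ = 2, 3.5, 5.
f(u) = -4u² + u + 4: f₀=-10, f₁=-41.5, f₂=-91.
(h/3)·[f₀ + 4f₁ + f₂] = 0.5·(-267) = -133.5.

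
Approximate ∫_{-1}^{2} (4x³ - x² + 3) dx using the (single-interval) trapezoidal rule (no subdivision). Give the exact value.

T = (b−a)/2 · [f(-1) + f(2)] = 1.5·[(-2) + 31] = 43.5.

43.5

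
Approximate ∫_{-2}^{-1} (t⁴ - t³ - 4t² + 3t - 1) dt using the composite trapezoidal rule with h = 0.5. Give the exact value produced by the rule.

h = (-1 − (-2))/2 = 0.5.
Nodes t₀,…,t₂ = -2, -1.5, -1.
f(t) = t⁴ - t³ - 4t² + 3t - 1: f₀=1, f₁=-6.0625, f₂=-6.
(h/2)·[f₀ + 2f₁ + f₂] = 0.25·(-17.125) = -4.28125.

-4.28125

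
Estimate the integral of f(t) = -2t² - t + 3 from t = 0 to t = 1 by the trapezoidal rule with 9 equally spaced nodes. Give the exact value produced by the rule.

h = (1 − 0)/8 = 0.125.
Nodes t₀,…,t₈ = 0, 0.125, 0.25, 0.375, 0.5, 0.625, 0.75, 0.875, 1.
f(t) = -2t² - t + 3: f₀=3, f₁=2.84375, f₂=2.625, f₃=2.34375, f₄=2, f₅=1.59375, f₆=1.125, f₇=0.59375, f₈=0.
(h/2)·[f₀ + 2f₁ + 2f₂ + 2f₃ + 2f₄ + 2f₅ + 2f₆ + 2f₇ + f₈] = 0.0625·(29.25) = 1.828125.

1.828125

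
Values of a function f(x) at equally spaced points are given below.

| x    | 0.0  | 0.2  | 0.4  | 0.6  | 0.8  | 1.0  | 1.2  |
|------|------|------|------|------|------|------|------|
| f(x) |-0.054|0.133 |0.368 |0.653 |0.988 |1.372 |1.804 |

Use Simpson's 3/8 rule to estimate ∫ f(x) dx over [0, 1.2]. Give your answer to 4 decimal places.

0.8729

h = 0.2, n = 6.
(3h/8)·[y₀ + 3y₁ + 3y₂ + 2y₃ + 3y₄ + 3y₅ + y₆] = 0.075·(11.639) = 0.8729.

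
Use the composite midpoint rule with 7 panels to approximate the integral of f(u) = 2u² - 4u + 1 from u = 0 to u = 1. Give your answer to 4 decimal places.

h = (1 − 0)/7 = 0.142857.
Midpoints m₁,…,m₇ = 0.071429, 0.214286, 0.357143, 0.5, 0.642857, 0.785714, 0.928571.
f(m₁)=0.724490, f(m₂)=0.234694, f(m₃)=-0.173469, f(m₄)=-0.5, f(m₅)=-0.744898, f(m₆)=-0.908163, f(m₇)=-0.989796.
h·[f(m₁) + f(m₂) + f(m₃) + f(m₄) + f(m₅) + f(m₆) + f(m₇)] = 0.142857·(-2.357143) = -0.3367.

-0.3367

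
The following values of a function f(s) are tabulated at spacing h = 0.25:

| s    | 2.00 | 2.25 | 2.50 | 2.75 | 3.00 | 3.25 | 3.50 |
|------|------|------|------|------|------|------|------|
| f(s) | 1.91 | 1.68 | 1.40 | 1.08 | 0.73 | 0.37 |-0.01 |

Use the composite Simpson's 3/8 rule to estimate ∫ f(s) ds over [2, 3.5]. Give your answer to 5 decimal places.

1.55625

h = 0.25, n = 6.
(3h/8)·[y₀ + 3y₁ + 3y₂ + 2y₃ + 3y₄ + 3y₅ + y₆] = 0.09375·(16.60) = 1.55625.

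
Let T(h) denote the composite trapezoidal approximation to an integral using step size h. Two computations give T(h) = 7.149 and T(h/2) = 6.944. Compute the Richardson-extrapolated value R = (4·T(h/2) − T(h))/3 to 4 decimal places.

R = (4·T(h/2) − T(h)) / 3 = (4·6.944 − 7.149)/3 = (20.627)/3 = 6.8757.

6.8757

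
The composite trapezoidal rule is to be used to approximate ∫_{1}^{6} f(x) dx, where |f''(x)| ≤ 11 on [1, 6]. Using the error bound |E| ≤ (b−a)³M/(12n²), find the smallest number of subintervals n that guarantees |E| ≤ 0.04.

54

Need 1375/(12n²) ≤ 0.04.
n² ≥ 1375/(12·0.04) = 2864.58 ⇒ n ≥ 53.5218, so the smallest n is 54.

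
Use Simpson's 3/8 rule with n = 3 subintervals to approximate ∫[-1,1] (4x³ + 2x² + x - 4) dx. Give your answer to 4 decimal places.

h = (1 − (-1))/3 = 0.666667.
Nodes x₀,…,x₃ = -1, -0.333333, 0.333333, 1.
f(x) = 4x³ + 2x² + x - 4: f₀=-7, f₁=-4.259259, f₂=-3.296296, f₃=3.
(3h/8)·[f₀ + 3f₁ + 3f₂ + f₃] = 0.25·(-26.666667) = -6.6667.

-6.6667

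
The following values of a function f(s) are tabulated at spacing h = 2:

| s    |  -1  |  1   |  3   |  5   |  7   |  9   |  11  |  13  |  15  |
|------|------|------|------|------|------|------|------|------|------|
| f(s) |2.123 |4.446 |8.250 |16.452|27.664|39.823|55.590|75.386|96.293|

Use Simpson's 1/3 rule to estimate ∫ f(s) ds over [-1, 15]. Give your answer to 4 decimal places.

h = 2, n = 8.
(h/3)·[y₀ + 4y₁ + 2y₂ + 4y₃ + 2y₄ + 4y₅ + 2y₆ + 4y₇ + y₈] = 0.666667·(825.852) = 550.5680.

550.5680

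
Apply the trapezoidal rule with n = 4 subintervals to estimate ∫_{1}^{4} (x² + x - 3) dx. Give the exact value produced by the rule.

19.78125

h = (4 − 1)/4 = 0.75.
Nodes x₀,…,x₄ = 1, 1.75, 2.5, 3.25, 4.
f(x) = x² + x - 3: f₀=-1, f₁=1.8125, f₂=5.75, f₃=10.8125, f₄=17.
(h/2)·[f₀ + 2f₁ + 2f₂ + 2f₃ + f₄] = 0.375·(52.75) = 19.78125.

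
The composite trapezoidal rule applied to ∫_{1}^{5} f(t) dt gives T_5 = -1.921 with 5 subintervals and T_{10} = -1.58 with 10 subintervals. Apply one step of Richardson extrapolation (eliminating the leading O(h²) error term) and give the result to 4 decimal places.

-1.4663

R = (4·T_{10} − T_5) / 3 = (4·(-1.58) − (-1.921))/3 = (-4.399)/3 = -1.4663.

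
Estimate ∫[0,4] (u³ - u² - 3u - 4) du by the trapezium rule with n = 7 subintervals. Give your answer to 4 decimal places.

3.7551

h = (4 − 0)/7 = 0.571429.
Nodes u₀,…,u₇ = 0, 0.571429, 1.142857, 1.714286, 2.285714, 2.857143, 3.428571, 4.
f(u) = u³ - u² - 3u - 4: f₀=-4, f₁=-5.854227, f₂=-7.241983, f₃=-7.043732, f₄=-4.139942, f₅=2.588921, f₆=14.262391, f₇=32.
(h/2)·[f₀ + 2f₁ + 2f₂ + 2f₃ + 2f₄ + 2f₅ + 2f₆ + f₇] = 0.285714·(13.142857) = 3.7551.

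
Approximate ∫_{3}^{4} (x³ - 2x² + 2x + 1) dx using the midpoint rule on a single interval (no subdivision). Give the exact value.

26.375

M = (b−a)·f(3.5) = 1·(26.375) = 26.375.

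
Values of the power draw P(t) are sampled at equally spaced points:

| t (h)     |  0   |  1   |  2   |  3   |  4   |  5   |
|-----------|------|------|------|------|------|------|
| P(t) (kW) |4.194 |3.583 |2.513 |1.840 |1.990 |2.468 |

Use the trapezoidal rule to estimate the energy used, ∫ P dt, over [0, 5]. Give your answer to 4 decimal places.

13.2570

h = 1, n = 5.
(h/2)·[y₀ + 2y₁ + 2y₂ + 2y₃ + 2y₄ + y₅] = 0.5·(26.514) = 13.2570.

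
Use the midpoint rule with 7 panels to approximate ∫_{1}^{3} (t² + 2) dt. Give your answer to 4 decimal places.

h = (3 − 1)/7 = 0.285714.
Midpoints m₁,…,m₇ = 1.142857, 1.428571, 1.714286, 2, 2.285714, 2.571429, 2.857143.
f(m₁)=3.306122, f(m₂)=4.040816, f(m₃)=4.938776, f(m₄)=6, f(m₅)=7.224490, f(m₆)=8.612245, f(m₇)=10.163265.
h·[f(m₁) + f(m₂) + f(m₃) + f(m₄) + f(m₅) + f(m₆) + f(m₇)] = 0.285714·(44.285714) = 12.6531.

12.6531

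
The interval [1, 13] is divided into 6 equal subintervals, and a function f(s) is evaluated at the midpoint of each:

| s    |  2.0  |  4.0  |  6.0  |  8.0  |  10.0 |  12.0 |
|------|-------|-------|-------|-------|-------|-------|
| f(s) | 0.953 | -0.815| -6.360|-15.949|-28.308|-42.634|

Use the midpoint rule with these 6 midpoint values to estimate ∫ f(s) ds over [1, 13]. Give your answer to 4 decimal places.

-186.2260

h = 2, n = 6.
h·[y(m₁) + y(m₂) + y(m₃) + y(m₄) + y(m₅) + y(m₆)] = 2·(-93.113) = -186.2260.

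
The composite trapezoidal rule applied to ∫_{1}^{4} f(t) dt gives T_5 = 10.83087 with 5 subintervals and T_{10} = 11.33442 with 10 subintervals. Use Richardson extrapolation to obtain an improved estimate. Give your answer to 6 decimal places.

11.502270

R = (4·T_{10} − T_5) / 3 = (4·11.33442 − 10.83087)/3 = (34.50681)/3 = 11.502270.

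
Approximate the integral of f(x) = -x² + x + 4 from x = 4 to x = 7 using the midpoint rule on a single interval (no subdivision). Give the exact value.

M = (b−a)·f(5.5) = 3·(-20.75) = -62.25.

-62.25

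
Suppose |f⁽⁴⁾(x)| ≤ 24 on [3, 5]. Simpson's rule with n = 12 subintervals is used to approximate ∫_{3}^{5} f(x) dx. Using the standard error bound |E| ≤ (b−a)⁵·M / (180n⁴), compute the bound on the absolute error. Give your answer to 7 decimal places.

0.0002058

|E| ≤ (2)⁵·24 / (180·12⁴) = 768/3732480 = 0.0002058.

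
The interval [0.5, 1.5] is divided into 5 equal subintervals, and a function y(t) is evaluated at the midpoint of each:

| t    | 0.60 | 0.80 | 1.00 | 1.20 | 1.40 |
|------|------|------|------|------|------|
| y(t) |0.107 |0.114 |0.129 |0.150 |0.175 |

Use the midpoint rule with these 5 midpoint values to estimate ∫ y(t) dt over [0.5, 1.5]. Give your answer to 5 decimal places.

0.13500

h = 0.2, n = 5.
h·[y(m₁) + y(m₂) + y(m₃) + y(m₄) + y(m₅)] = 0.2·(0.675) = 0.13500.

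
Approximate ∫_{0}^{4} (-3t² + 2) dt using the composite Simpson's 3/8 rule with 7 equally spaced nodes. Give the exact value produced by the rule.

-56

h = (4 − 0)/6 = 0.666667.
Nodes t₀,…,t₆ = 0, 0.666667, 1.333333, 2, 2.666667, 3.333333, 4.
f(t) = -3t² + 2: f₀=2, f₁=0.666667, f₂=-3.333333, f₃=-10, f₄=-19.333333, f₅=-31.333333, f₆=-46.
(3h/8)·[f₀ + 3f₁ + 3f₂ + 2f₃ + 3f₄ + 3f₅ + f₆] = 0.25·(-224) = -56.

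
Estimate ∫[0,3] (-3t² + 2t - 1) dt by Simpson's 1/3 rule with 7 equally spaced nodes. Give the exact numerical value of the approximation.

-21

h = (3 − 0)/6 = 0.5.
Nodes t₀,…,t₆ = 0, 0.5, 1, 1.5, 2, 2.5, 3.
f(t) = -3t² + 2t - 1: f₀=-1, f₁=-0.75, f₂=-2, f₃=-4.75, f₄=-9, f₅=-14.75, f₆=-22.
(h/3)·[f₀ + 4f₁ + 2f₂ + 4f₃ + 2f₄ + 4f₅ + f₆] = 0.166667·(-126) = -21.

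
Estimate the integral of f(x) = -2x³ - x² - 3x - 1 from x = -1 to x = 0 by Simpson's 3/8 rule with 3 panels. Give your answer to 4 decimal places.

h = (0 − (-1))/3 = 0.333333.
Nodes x₀,…,x₃ = -1, -0.666667, -0.333333, 0.
f(x) = -2x³ - x² - 3x - 1: f₀=3, f₁=1.148148, f₂=-0.037037, f₃=-1.
(3h/8)·[f₀ + 3f₁ + 3f₂ + f₃] = 0.125·(5.333333) = 0.6667.

0.6667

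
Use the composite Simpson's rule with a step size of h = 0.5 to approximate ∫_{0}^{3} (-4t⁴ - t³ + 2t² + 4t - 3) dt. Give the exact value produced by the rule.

h = (3 − 0)/6 = 0.5.
Nodes t₀,…,t₆ = 0, 0.5, 1, 1.5, 2, 2.5, 3.
f(t) = -4t⁴ - t³ + 2t² + 4t - 3: f₀=-3, f₁=-0.875, f₂=-2, f₃=-16.125, f₄=-59, f₅=-152.375, f₆=-324.
(h/3)·[f₀ + 4f₁ + 2f₂ + 4f₃ + 2f₄ + 4f₅ + f₆] = 0.166667·(-1126.5) = -187.75.

-187.75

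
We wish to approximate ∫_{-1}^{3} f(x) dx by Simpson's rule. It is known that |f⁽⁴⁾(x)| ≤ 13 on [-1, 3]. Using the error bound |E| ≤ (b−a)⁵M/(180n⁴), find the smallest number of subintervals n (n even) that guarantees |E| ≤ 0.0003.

24

Need 13312/(180n⁴) ≤ 0.0003.
n⁴ ≥ 13312/(180·0.0003) = 246519 ⇒ n ≥ 22.2824, so the smallest even n is 24. (n must be even for Simpson's rule.)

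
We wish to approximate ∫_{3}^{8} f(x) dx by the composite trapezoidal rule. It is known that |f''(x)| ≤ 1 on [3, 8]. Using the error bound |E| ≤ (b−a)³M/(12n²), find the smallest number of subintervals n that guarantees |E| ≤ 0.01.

Need 125/(12n²) ≤ 0.01.
n² ≥ 125/(12·0.01) = 1041.67 ⇒ n ≥ 32.2749, so the smallest n is 33.

33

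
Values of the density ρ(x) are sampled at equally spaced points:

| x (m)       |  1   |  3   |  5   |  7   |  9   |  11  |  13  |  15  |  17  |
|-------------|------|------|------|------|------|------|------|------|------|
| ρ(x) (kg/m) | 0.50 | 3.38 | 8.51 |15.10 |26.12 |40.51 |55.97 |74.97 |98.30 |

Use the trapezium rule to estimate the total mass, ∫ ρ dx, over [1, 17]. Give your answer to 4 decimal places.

547.9200

h = 2, n = 8.
(h/2)·[y₀ + 2y₁ + 2y₂ + 2y₃ + 2y₄ + 2y₅ + 2y₆ + 2y₇ + y₈] = 1·(547.92) = 547.9200.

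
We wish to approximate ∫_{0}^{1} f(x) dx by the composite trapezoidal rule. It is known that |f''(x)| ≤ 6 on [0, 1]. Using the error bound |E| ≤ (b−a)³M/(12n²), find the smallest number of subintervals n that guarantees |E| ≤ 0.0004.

Need 6/(12n²) ≤ 0.0004.
n² ≥ 6/(12·0.0004) = 1250 ⇒ n ≥ 35.3553, so the smallest n is 36.

36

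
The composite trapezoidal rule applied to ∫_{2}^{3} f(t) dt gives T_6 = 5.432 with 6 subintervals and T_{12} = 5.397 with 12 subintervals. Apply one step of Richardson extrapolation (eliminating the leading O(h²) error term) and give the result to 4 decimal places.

5.3853

R = (4·T_{12} − T_6) / 3 = (4·5.397 − 5.432)/3 = (16.156)/3 = 5.3853.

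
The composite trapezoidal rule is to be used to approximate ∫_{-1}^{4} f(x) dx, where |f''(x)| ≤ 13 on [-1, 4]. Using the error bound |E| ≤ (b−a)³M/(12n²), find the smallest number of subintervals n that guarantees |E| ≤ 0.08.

Need 1625/(12n²) ≤ 0.08.
n² ≥ 1625/(12·0.08) = 1692.71 ⇒ n ≥ 41.1425, so the smallest n is 42.

42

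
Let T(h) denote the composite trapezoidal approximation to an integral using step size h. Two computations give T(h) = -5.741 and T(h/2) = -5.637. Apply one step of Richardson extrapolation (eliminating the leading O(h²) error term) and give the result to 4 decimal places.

R = (4·T(h/2) − T(h)) / 3 = (4·(-5.637) − (-5.741))/3 = (-16.807)/3 = -5.6023.

-5.6023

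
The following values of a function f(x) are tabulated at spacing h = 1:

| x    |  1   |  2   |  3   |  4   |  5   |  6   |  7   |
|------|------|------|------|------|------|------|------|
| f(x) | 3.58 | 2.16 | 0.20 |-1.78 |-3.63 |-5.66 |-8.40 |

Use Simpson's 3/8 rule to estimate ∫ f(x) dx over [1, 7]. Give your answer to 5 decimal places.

-10.93875

h = 1, n = 6.
(3h/8)·[y₀ + 3y₁ + 3y₂ + 2y₃ + 3y₄ + 3y₅ + y₆] = 0.375·(-29.17) = -10.93875.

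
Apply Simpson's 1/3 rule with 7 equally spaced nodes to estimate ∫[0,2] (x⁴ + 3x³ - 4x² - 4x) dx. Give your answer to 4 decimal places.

h = (2 − 0)/6 = 0.333333.
Nodes x₀,…,x₆ = 0, 0.333333, 0.666667, 1, 1.333333, 1.666667, 2.
f(x) = x⁴ + 3x³ - 4x² - 4x: f₀=0, f₁=-1.654321, f₂=-3.358025, f₃=-4, f₄=-2.172840, f₅=3.827160, f₆=16.
(h/3)·[f₀ + 4f₁ + 2f₂ + 4f₃ + 2f₄ + 4f₅ + f₆] = 0.111111·(-2.370370) = -0.2634.

-0.2634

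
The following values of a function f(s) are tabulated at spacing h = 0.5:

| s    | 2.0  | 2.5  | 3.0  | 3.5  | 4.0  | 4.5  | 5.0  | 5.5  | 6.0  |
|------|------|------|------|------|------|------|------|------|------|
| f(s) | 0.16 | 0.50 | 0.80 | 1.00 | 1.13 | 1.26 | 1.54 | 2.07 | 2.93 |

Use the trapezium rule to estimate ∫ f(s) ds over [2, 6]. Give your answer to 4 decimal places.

4.9225

h = 0.5, n = 8.
(h/2)·[y₀ + 2y₁ + 2y₂ + 2y₃ + 2y₄ + 2y₅ + 2y₆ + 2y₇ + y₈] = 0.25·(19.69) = 4.9225.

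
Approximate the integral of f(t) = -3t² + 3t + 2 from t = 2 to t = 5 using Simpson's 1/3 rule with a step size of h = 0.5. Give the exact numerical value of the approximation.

h = (5 − 2)/6 = 0.5.
Nodes t₀,…,t₆ = 2, 2.5, 3, 3.5, 4, 4.5, 5.
f(t) = -3t² + 3t + 2: f₀=-4, f₁=-9.25, f₂=-16, f₃=-24.25, f₄=-34, f₅=-45.25, f₆=-58.
(h/3)·[f₀ + 4f₁ + 2f₂ + 4f₃ + 2f₄ + 4f₅ + f₆] = 0.166667·(-477) = -79.5.

-79.5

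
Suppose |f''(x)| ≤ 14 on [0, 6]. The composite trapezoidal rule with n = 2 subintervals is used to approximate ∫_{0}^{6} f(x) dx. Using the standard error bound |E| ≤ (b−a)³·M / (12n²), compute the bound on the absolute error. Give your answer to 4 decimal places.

63.0000

|E| ≤ (6)³·14 / (12·2²) = 3024/48 = 63.0000.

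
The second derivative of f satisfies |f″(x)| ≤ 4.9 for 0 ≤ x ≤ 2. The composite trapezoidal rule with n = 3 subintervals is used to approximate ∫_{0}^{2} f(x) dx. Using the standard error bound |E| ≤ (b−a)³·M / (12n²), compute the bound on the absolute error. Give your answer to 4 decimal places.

|E| ≤ (2)³·4.9 / (12·3²) = 39.2/108 = 0.3630.

0.3630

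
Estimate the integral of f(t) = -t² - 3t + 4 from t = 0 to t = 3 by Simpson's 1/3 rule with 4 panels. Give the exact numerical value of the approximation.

-10.5

h = (3 − 0)/4 = 0.75.
Nodes t₀,…,t₄ = 0, 0.75, 1.5, 2.25, 3.
f(t) = -t² - 3t + 4: f₀=4, f₁=1.1875, f₂=-2.75, f₃=-7.8125, f₄=-14.
(h/3)·[f₀ + 4f₁ + 2f₂ + 4f₃ + f₄] = 0.25·(-42) = -10.5.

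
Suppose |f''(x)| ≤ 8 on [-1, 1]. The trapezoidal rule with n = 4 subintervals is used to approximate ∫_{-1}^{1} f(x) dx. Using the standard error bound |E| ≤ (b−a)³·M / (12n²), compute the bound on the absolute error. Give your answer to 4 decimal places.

|E| ≤ (2)³·8 / (12·4²) = 64/192 = 0.3333.

0.3333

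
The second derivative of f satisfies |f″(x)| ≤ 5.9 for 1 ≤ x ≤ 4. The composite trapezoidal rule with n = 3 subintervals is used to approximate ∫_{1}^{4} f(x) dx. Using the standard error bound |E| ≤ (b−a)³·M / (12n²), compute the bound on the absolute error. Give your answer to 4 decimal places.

1.4750

|E| ≤ (3)³·5.9 / (12·3²) = 159.3/108 = 1.4750.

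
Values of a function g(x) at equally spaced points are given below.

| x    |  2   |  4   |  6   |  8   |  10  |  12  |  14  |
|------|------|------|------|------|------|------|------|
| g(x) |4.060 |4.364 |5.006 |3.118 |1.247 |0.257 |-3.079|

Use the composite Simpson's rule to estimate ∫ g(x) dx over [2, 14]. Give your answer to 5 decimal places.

h = 2, n = 6.
(h/3)·[y₀ + 4y₁ + 2y₂ + 4y₃ + 2y₄ + 4y₅ + y₆] = 0.666667·(44.443) = 29.62867.

29.62867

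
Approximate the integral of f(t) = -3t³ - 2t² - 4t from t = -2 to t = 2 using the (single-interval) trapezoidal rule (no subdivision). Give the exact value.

T = (b−a)/2 · [f(-2) + f(2)] = 2·[24 + (-40)] = -32.

-32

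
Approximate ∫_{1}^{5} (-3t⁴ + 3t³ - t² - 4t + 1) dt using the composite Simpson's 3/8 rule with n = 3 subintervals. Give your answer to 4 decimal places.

-1503.1111

h = (5 − 1)/3 = 1.333333.
Nodes t₀,…,t₃ = 1, 2.333333, 3.666667, 5.
f(t) = -3t⁴ + 3t³ - t² - 4t + 1: f₀=-4, f₁=-64.592593, f₂=-421.481481, f₃=-1544.
(3h/8)·[f₀ + 3f₁ + 3f₂ + f₃] = 0.5·(-3006.222222) = -1503.1111.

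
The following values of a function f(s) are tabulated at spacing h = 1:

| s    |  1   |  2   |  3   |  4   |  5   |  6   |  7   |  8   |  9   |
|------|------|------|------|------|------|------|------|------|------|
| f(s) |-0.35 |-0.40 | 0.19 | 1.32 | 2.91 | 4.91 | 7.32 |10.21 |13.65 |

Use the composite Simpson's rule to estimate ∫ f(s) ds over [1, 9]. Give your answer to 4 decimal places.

32.7667

h = 1, n = 8.
(h/3)·[y₀ + 4y₁ + 2y₂ + 4y₃ + 2y₄ + 4y₅ + 2y₆ + 4y₇ + y₈] = 0.333333·(98.30) = 32.7667.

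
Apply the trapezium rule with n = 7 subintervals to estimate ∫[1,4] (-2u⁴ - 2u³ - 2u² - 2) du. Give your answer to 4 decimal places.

h = (4 − 1)/7 = 0.428571.
Nodes u₀,…,u₇ = 1, 1.428571, 1.857143, 2.285714, 2.714286, 3.142857, 3.571429, 4.
f(u) = -2u⁴ - 2u³ - 2u² - 2: f₀=-8, f₁=-20.242399, f₂=-45.499375, f₃=-90.922949, f₄=-165.284465, f₅=-278.974594, f₆=-444.003332, f₇=-674.
(h/2)·[f₀ + 2f₁ + 2f₂ + 2f₃ + 2f₄ + 2f₅ + 2f₆ + f₇] = 0.214286·(-2771.854227) = -593.9688.

-593.9688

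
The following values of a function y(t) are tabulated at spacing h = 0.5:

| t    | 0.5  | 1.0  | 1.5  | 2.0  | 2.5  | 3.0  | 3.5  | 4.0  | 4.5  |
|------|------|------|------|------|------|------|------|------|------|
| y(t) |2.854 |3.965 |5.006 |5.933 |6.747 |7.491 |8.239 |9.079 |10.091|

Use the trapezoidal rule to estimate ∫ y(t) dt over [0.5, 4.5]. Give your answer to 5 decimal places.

h = 0.5, n = 8.
(h/2)·[y₀ + 2y₁ + 2y₂ + 2y₃ + 2y₄ + 2y₅ + 2y₆ + 2y₇ + y₈] = 0.25·(105.865) = 26.46625.

26.46625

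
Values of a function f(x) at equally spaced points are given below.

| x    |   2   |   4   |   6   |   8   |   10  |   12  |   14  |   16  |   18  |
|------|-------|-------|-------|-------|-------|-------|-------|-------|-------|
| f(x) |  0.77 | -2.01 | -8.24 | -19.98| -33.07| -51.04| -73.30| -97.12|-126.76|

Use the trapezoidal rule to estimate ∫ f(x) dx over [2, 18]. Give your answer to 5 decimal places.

h = 2, n = 8.
(h/2)·[y₀ + 2y₁ + 2y₂ + 2y₃ + 2y₄ + 2y₅ + 2y₆ + 2y₇ + y₈] = 1·(-695.51) = -695.51000.

-695.51000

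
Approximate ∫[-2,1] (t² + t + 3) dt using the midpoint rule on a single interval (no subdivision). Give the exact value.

M = (b−a)·f(-0.5) = 3·(2.75) = 8.25.

8.25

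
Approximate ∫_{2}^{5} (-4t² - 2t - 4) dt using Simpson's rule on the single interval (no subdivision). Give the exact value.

-189

S = (b−a)/6 · [f(2) + 4f(3.5) + f(5)] = 0.5·[(-24) + 4·(-60) + (-114)] = -189.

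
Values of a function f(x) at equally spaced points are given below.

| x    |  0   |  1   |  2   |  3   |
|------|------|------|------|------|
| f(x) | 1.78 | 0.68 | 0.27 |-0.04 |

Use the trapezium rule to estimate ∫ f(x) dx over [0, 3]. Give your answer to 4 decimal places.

h = 1, n = 3.
(h/2)·[y₀ + 2y₁ + 2y₂ + y₃] = 0.5·(3.64) = 1.8200.

1.8200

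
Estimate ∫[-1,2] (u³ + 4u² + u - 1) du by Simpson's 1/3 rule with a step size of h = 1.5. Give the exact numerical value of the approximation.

h = (2 − (-1))/2 = 1.5.
Nodes u₀,…,u₂ = -1, 0.5, 2.
f(u) = u³ + 4u² + u - 1: f₀=1, f₁=0.625, f₂=25.
(h/3)·[f₀ + 4f₁ + f₂] = 0.5·(28.5) = 14.25.

14.25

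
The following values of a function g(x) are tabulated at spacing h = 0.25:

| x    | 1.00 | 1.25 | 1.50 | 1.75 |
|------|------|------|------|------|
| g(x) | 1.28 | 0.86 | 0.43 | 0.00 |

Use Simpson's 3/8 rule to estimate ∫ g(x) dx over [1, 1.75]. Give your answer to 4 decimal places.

h = 0.25, n = 3.
(3h/8)·[y₀ + 3y₁ + 3y₂ + y₃] = 0.09375·(5.15) = 0.4828.

0.4828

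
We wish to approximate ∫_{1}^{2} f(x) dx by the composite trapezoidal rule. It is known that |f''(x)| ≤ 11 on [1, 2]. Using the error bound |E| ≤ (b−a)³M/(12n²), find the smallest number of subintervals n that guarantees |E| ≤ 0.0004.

48

Need 11/(12n²) ≤ 0.0004.
n² ≥ 11/(12·0.0004) = 2291.67 ⇒ n ≥ 47.8714, so the smallest n is 48.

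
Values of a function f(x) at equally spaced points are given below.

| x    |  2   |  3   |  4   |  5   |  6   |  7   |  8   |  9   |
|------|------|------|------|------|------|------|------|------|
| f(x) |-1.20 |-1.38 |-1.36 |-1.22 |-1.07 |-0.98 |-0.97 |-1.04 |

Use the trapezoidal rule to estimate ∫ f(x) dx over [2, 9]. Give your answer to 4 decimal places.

h = 1, n = 7.
(h/2)·[y₀ + 2y₁ + 2y₂ + 2y₃ + 2y₄ + 2y₅ + 2y₆ + y₇] = 0.5·(-16.20) = -8.1000.

-8.1000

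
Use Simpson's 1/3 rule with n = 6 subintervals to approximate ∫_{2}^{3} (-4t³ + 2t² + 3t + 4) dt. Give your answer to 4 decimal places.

-40.8333

h = (3 − 2)/6 = 0.166667.
Nodes t₀,…,t₆ = 2, 2.166667, 2.333333, 2.5, 2.666667, 2.833333, 3.
f(t) = -4t³ + 2t² + 3t + 4: f₀=-14, f₁=-20.796296, f₂=-28.925926, f₃=-38.5, f₄=-49.629630, f₅=-62.425926, f₆=-77.
(h/3)·[f₀ + 4f₁ + 2f₂ + 4f₃ + 2f₄ + 4f₅ + f₆] = 0.055556·(-735) = -40.8333.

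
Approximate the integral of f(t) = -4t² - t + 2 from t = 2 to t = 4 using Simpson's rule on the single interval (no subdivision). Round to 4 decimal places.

-76.6667

S = (b−a)/6 · [f(2) + 4f(3) + f(4)] = 0.333333·[(-16) + 4·(-37) + (-66)] = -76.6667.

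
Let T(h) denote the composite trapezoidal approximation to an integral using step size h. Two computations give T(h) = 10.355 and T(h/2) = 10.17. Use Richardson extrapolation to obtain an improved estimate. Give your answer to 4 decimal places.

R = (4·T(h/2) − T(h)) / 3 = (4·10.17 − 10.355)/3 = (30.325)/3 = 10.1083.

10.1083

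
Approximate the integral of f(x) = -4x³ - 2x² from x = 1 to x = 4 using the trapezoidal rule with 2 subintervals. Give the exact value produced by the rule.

h = (4 − 1)/2 = 1.5.
Nodes x₀,…,x₂ = 1, 2.5, 4.
f(x) = -4x³ - 2x²: f₀=-6, f₁=-75, f₂=-288.
(h/2)·[f₀ + 2f₁ + f₂] = 0.75·(-444) = -333.

-333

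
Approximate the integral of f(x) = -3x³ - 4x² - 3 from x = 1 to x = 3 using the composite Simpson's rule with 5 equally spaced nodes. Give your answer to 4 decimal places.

-100.6667

h = (3 − 1)/4 = 0.5.
Nodes x₀,…,x₄ = 1, 1.5, 2, 2.5, 3.
f(x) = -3x³ - 4x² - 3: f₀=-10, f₁=-22.125, f₂=-43, f₃=-74.875, f₄=-120.
(h/3)·[f₀ + 4f₁ + 2f₂ + 4f₃ + f₄] = 0.166667·(-604) = -100.6667.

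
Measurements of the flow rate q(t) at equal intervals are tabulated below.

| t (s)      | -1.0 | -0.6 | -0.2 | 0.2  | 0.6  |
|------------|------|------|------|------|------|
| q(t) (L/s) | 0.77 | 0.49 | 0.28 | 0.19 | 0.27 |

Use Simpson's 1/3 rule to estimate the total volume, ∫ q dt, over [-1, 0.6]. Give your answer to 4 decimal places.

0.5760

h = 0.4, n = 4.
(h/3)·[y₀ + 4y₁ + 2y₂ + 4y₃ + y₄] = 0.133333·(4.32) = 0.5760.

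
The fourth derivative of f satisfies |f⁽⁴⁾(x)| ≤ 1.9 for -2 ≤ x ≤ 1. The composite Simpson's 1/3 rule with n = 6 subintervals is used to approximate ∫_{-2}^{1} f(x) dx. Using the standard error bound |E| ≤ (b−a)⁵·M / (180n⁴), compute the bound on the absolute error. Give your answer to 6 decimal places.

|E| ≤ (3)⁵·1.9 / (180·6⁴) = 461.7/233280 = 0.001979.

0.001979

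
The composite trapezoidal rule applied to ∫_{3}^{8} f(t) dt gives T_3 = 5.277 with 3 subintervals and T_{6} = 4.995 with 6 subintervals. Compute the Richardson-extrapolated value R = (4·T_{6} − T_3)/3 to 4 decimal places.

R = (4·T_{6} − T_3) / 3 = (4·4.995 − 5.277)/3 = (14.703)/3 = 4.9010.

4.9010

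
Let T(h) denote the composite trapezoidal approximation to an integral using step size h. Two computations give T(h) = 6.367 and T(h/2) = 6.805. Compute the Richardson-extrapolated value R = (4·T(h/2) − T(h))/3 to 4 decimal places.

6.9510

R = (4·T(h/2) − T(h)) / 3 = (4·6.805 − 6.367)/3 = (20.853)/3 = 6.9510.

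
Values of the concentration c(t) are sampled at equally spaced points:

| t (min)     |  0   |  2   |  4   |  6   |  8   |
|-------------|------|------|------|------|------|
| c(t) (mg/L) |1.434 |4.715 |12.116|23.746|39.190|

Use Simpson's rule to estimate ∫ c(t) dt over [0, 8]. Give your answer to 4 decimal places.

119.1333

h = 2, n = 4.
(h/3)·[y₀ + 4y₁ + 2y₂ + 4y₃ + y₄] = 0.666667·(178.700) = 119.1333.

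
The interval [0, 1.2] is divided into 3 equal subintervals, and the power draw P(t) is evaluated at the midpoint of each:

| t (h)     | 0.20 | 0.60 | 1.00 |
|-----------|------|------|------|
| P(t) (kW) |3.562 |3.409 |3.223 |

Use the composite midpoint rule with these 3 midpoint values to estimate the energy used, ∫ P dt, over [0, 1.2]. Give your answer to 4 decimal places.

4.0776

h = 0.4, n = 3.
h·[y(m₁) + y(m₂) + y(m₃)] = 0.4·(10.194) = 4.0776.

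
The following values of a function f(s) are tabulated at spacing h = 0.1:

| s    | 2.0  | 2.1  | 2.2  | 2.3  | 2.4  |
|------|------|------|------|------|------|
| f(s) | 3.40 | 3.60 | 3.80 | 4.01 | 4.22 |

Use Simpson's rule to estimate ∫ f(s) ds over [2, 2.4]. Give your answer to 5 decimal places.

h = 0.1, n = 4.
(h/3)·[y₀ + 4y₁ + 2y₂ + 4y₃ + y₄] = 0.033333·(45.66) = 1.52200.

1.52200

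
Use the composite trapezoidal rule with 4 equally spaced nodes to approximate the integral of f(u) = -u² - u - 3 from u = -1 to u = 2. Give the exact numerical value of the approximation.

h = (2 − (-1))/3 = 1.
Nodes u₀,…,u₃ = -1, 0, 1, 2.
f(u) = -u² - u - 3: f₀=-3, f₁=-3, f₂=-5, f₃=-9.
(h/2)·[f₀ + 2f₁ + 2f₂ + f₃] = 0.5·(-28) = -14.

-14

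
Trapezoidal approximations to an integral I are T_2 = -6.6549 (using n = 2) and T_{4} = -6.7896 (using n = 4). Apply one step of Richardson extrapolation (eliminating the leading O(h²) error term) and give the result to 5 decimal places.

R = (4·T_{4} − T_2) / 3 = (4·(-6.7896) − (-6.6549))/3 = (-20.5035)/3 = -6.83450.

-6.83450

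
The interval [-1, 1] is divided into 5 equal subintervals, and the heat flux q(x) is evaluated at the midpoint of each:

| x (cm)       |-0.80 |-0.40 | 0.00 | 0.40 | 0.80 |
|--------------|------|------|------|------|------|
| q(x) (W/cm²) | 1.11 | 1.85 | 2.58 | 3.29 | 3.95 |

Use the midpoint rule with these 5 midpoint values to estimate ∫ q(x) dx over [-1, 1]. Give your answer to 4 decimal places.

5.1120

h = 0.4, n = 5.
h·[y(m₁) + y(m₂) + y(m₃) + y(m₄) + y(m₅)] = 0.4·(12.78) = 5.1120.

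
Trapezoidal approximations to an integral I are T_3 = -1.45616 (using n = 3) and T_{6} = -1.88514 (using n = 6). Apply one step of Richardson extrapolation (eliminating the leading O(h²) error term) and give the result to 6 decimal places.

R = (4·T_{6} − T_3) / 3 = (4·(-1.88514) − (-1.45616))/3 = (-6.08440)/3 = -2.028133.

-2.028133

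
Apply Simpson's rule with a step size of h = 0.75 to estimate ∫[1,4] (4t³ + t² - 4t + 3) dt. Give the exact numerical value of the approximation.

h = (4 − 1)/4 = 0.75.
Nodes t₀,…,t₄ = 1, 1.75, 2.5, 3.25, 4.
f(t) = 4t³ + t² - 4t + 3: f₀=4, f₁=20.5, f₂=61.75, f₃=137.875, f₄=259.
(h/3)·[f₀ + 4f₁ + 2f₂ + 4f₃ + f₄] = 0.25·(1020) = 255.

255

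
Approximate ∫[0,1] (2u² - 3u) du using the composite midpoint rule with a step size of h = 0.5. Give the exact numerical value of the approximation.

-0.875

h = (1 − 0)/2 = 0.5.
Midpoints m₁,…,m₂ = 0.25, 0.75.
f(m₁)=-0.625, f(m₂)=-1.125.
h·[f(m₁) + f(m₂)] = 0.5·(-1.75) = -0.875.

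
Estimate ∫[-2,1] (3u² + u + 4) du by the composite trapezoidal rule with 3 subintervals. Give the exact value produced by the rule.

h = (1 − (-2))/3 = 1.
Nodes u₀,…,u₃ = -2, -1, 0, 1.
f(u) = 3u² + u + 4: f₀=14, f₁=6, f₂=4, f₃=8.
(h/2)·[f₀ + 2f₁ + 2f₂ + f₃] = 0.5·(42) = 21.

21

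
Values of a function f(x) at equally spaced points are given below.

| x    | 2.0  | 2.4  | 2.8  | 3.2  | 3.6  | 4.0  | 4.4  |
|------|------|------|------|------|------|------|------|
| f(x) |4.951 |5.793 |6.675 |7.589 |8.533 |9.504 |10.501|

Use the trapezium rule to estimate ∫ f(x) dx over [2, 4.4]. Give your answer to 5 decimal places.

h = 0.4, n = 6.
(h/2)·[y₀ + 2y₁ + 2y₂ + 2y₃ + 2y₄ + 2y₅ + y₆] = 0.2·(91.640) = 18.32800.

18.32800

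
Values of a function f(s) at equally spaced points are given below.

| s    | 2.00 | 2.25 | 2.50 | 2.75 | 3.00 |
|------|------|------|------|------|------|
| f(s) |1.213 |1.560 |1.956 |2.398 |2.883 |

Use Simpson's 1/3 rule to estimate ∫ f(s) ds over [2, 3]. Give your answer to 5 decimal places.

h = 0.25, n = 4.
(h/3)·[y₀ + 4y₁ + 2y₂ + 4y₃ + y₄] = 0.083333·(23.840) = 1.98667.

1.98667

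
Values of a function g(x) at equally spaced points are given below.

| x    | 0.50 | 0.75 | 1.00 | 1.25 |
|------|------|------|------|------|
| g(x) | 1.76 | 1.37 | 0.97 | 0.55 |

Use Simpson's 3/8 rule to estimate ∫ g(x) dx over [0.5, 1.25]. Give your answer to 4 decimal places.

h = 0.25, n = 3.
(3h/8)·[y₀ + 3y₁ + 3y₂ + y₃] = 0.09375·(9.33) = 0.8747.

0.8747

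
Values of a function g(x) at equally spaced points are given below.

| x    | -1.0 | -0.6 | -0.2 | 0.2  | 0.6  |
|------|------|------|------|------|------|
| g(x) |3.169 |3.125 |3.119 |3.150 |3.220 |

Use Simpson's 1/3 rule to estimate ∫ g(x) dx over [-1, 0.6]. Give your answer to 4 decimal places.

h = 0.4, n = 4.
(h/3)·[y₀ + 4y₁ + 2y₂ + 4y₃ + y₄] = 0.133333·(37.727) = 5.0303.

5.0303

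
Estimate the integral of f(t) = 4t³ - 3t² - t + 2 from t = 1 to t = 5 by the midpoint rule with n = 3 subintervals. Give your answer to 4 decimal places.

476.4444

h = (5 − 1)/3 = 1.333333.
Midpoints m₁,…,m₃ = 1.666667, 3, 4.333333.
f(m₁)=10.518519, f(m₂)=80, f(m₃)=266.814815.
h·[f(m₁) + f(m₂) + f(m₃)] = 1.333333·(357.333333) = 476.4444.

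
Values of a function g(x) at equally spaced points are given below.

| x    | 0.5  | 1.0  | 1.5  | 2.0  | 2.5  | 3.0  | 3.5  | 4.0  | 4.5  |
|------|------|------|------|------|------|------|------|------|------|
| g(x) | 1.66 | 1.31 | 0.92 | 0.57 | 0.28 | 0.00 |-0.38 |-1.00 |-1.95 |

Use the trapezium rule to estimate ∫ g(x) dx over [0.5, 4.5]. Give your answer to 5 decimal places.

h = 0.5, n = 8.
(h/2)·[y₀ + 2y₁ + 2y₂ + 2y₃ + 2y₄ + 2y₅ + 2y₆ + 2y₇ + y₈] = 0.25·(3.11) = 0.77750.

0.77750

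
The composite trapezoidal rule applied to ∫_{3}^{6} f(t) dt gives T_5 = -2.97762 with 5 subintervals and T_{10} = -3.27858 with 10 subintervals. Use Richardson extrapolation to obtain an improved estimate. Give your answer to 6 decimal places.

R = (4·T_{10} − T_5) / 3 = (4·(-3.27858) − (-2.97762))/3 = (-10.13670)/3 = -3.378900.

-3.378900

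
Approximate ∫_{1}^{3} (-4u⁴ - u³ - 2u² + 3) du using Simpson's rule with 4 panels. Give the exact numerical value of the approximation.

-225

h = (3 − 1)/4 = 0.5.
Nodes u₀,…,u₄ = 1, 1.5, 2, 2.5, 3.
f(u) = -4u⁴ - u³ - 2u² + 3: f₀=-4, f₁=-25.125, f₂=-77, f₃=-181.375, f₄=-366.
(h/3)·[f₀ + 4f₁ + 2f₂ + 4f₃ + f₄] = 0.166667·(-1350) = -225.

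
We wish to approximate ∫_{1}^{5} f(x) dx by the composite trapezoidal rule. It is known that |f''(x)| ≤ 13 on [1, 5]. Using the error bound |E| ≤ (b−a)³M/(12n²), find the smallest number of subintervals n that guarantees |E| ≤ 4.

5

Need 832/(12n²) ≤ 4.
n² ≥ 832/(12·4) = 17.3333 ⇒ n ≥ 4.1633, so the smallest n is 5.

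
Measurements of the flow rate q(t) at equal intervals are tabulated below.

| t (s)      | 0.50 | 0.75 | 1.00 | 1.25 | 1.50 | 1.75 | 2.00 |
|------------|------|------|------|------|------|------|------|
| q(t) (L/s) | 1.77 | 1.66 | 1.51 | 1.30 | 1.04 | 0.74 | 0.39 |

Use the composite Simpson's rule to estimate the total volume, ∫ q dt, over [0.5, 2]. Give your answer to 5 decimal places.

h = 0.25, n = 6.
(h/3)·[y₀ + 4y₁ + 2y₂ + 4y₃ + 2y₄ + 4y₅ + y₆] = 0.083333·(22.06) = 1.83833.

1.83833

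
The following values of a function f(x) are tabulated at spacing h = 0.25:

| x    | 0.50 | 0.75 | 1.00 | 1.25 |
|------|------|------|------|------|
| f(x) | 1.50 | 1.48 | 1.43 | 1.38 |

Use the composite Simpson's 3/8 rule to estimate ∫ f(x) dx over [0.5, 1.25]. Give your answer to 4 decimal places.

h = 0.25, n = 3.
(3h/8)·[y₀ + 3y₁ + 3y₂ + y₃] = 0.09375·(11.61) = 1.0884.

1.0884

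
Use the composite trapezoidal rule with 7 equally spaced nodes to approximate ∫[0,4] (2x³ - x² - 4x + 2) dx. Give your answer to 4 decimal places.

85.9259

h = (4 − 0)/6 = 0.666667.
Nodes x₀,…,x₆ = 0, 0.666667, 1.333333, 2, 2.666667, 3.333333, 4.
f(x) = 2x³ - x² - 4x + 2: f₀=2, f₁=-0.518519, f₂=-0.370370, f₃=6, f₄=22.148148, f₅=51.629630, f₆=98.
(h/2)·[f₀ + 2f₁ + 2f₂ + 2f₃ + 2f₄ + 2f₅ + f₆] = 0.333333·(257.777778) = 85.9259.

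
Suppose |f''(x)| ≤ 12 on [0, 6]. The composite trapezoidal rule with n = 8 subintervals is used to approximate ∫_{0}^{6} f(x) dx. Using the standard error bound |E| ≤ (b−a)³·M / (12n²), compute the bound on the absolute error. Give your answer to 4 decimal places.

|E| ≤ (6)³·12 / (12·8²) = 2592/768 = 3.3750.

3.3750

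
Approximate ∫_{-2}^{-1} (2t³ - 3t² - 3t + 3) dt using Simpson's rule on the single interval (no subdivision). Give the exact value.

S = (b−a)/6 · [f(-2) + 4f(-1.5) + f(-1)] = 0.166667·[(-19) + 4·(-6) + 1] = -7.

-7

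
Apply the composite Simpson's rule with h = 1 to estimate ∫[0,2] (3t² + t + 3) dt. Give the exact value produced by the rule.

16

h = (2 − 0)/2 = 1.
Nodes t₀,…,t₂ = 0, 1, 2.
f(t) = 3t² + t + 3: f₀=3, f₁=7, f₂=17.
(h/3)·[f₀ + 4f₁ + f₂] = 0.333333·(48) = 16.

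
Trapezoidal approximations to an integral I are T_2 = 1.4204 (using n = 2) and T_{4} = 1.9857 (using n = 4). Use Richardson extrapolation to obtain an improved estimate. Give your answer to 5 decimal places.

R = (4·T_{4} − T_2) / 3 = (4·1.9857 − 1.4204)/3 = (6.5224)/3 = 2.17413.

2.17413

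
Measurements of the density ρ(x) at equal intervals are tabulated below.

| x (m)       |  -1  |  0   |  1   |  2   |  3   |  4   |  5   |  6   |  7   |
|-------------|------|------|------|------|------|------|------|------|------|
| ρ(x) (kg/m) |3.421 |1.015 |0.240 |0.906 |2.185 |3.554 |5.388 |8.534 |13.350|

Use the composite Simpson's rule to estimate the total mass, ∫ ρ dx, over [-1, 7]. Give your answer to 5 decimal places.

h = 1, n = 8.
(h/3)·[y₀ + 4y₁ + 2y₂ + 4y₃ + 2y₄ + 4y₅ + 2y₆ + 4y₇ + y₈] = 0.333333·(88.433) = 29.47767.

29.47767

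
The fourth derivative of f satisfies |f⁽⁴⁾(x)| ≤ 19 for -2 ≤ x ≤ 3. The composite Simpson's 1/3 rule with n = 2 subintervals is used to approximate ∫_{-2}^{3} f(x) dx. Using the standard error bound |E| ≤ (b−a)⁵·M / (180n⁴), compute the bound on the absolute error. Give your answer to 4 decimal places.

20.6163

|E| ≤ (5)⁵·19 / (180·2⁴) = 59375/2880 = 20.6163.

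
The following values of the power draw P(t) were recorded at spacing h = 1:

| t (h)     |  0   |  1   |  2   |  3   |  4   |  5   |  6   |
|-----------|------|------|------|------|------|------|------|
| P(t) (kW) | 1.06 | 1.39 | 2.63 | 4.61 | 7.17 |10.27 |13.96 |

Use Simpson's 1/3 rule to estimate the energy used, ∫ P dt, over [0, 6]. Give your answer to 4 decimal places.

33.2333

h = 1, n = 6.
(h/3)·[y₀ + 4y₁ + 2y₂ + 4y₃ + 2y₄ + 4y₅ + y₆] = 0.333333·(99.70) = 33.2333.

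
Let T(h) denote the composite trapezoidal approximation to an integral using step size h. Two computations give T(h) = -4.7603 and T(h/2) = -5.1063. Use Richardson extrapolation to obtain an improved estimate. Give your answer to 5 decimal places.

-5.22163

R = (4·T(h/2) − T(h)) / 3 = (4·(-5.1063) − (-4.7603))/3 = (-15.6649)/3 = -5.22163.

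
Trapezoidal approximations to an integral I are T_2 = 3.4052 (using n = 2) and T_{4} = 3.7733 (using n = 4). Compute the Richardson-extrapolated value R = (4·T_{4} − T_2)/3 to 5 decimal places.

R = (4·T_{4} − T_2) / 3 = (4·3.7733 − 3.4052)/3 = (11.6880)/3 = 3.89600.

3.89600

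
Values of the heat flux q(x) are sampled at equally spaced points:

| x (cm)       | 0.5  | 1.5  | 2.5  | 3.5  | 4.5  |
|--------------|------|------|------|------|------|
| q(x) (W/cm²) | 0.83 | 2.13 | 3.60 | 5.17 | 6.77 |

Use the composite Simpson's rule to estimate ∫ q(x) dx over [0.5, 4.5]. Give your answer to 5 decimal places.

h = 1, n = 4.
(h/3)·[y₀ + 4y₁ + 2y₂ + 4y₃ + y₄] = 0.333333·(44.00) = 14.66667.

14.66667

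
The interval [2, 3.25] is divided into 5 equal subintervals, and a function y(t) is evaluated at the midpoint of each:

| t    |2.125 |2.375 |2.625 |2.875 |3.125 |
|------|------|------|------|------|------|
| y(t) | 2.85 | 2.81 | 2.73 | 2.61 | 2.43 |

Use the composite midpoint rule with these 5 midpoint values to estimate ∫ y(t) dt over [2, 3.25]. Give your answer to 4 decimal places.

3.3575

h = 0.25, n = 5.
h·[y(m₁) + y(m₂) + y(m₃) + y(m₄) + y(m₅)] = 0.25·(13.43) = 3.3575.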